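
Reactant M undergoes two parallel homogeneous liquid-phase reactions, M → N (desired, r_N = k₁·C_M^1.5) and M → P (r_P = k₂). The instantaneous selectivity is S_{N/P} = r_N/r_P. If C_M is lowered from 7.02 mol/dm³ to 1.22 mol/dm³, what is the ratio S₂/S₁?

S_{N/P} = (k₁/k₂)·C_M^1.5, so S₂/S₁ = (C_{M,2}/C_{M,1})^1.5.
= (1.22/7.02)^1.5 = (0.1738)^1.5 = 0.0724.

0.0724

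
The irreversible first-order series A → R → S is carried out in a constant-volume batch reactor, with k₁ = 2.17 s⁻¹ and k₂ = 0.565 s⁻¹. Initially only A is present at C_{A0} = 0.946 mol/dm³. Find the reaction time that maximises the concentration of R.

The intermediate peaks when r₁ = r₂, i.e. k₁e^(−k₁t) = k₂e^(−k₂t), giving t_opt = ln(k₂/k₁)/(k₂−k₁).
= ln(0.565/2.17)/(0.565−2.17) = ln(0.2604)/-1.605 = -1.346/-1.605 = 0.838 s.

0.838 s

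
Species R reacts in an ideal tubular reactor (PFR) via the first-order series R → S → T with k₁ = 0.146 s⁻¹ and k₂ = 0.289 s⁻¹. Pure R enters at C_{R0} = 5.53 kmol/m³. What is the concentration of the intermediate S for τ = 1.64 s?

0.929 kmol/m³

Solving the coupled first-order balances gives C_S(τ) = [k₁/(k₂−k₁)]·C_{R0}·(e^(−k₁τ) − e^(−k₂τ)).
e^(−k₁τ) = e^(−0.146×1.64) = e^(−0.2394) = 0.7871; e^(−k₂τ) = e^(−0.4740) = 0.6225.
C_S = 0.146×5.53/(0.289−0.146) × (0.7871−0.6225) = 5.646×0.1645 = 0.9290 kmol/m³.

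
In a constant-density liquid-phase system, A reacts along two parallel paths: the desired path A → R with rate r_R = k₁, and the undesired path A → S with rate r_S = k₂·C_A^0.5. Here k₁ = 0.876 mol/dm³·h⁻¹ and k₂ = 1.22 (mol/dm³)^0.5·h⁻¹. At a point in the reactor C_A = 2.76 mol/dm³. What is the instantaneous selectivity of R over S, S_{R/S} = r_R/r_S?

0.432

S_{R/S} = r_R/r_S = (k₁)/(k₂·C_A^0.5) = (k₁/k₂)·C_A^-0.5.
= (0.876) / (1.22×2.760^0.5) = 0.8760/2.027 = 0.432.
The undesired path is higher order in A, so low C_A (CSTR or dilute feed) favours R.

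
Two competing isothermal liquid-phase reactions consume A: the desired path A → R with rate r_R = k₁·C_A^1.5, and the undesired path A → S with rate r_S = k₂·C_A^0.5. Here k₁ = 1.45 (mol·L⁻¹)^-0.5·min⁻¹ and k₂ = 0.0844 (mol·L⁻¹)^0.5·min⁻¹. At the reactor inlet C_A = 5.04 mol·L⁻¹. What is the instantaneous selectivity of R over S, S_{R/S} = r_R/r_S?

86.6

S_{R/S} = r_R/r_S = (k₁·C_A^1.5)/(k₂·C_A^0.5) = (k₁/k₂)·C_A.
= (1.45×5.040^1.5) / (0.0844×5.040^0.5) = 16.41/0.1895 = 86.6.
Since the desired path is higher order in A, keeping C_A high (PFR or concentrated feed) favours R.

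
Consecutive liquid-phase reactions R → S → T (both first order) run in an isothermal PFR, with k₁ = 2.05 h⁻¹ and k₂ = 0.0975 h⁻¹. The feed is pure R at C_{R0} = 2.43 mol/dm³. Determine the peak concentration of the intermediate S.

For a first-order series the maximum intermediate yield is C_{S,max}/C_{R0} = (k₁/k₂)^[k₂/(k₂−k₁)].
= (2.05/0.0975)^(0.0975/(0.0975−2.05)) = (21.03)^(-0.04994) = 0.8589.
C_{S,max} = 0.8589×2.43 = 2.09 mol/dm³.

2.09 mol/dm³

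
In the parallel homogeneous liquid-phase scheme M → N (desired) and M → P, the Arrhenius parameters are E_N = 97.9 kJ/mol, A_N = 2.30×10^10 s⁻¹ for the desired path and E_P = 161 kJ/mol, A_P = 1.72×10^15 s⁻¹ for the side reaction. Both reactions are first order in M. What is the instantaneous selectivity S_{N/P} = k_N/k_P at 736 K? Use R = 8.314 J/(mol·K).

k_N/k_P = (A_N/A_P)·exp[−(E_N−E_P)/(RT)] = (A_N/A_P)·exp[(E_P−E_N)/(RT)].
(E_P−E_N)/(RT) = (161−97.9)×10³/(8.314×736) = 63100/6119 = 10.31.
k_N/k_P = (2.30×10^10/1.72×10^15)·exp(10.31) = 1.337×10^-5 × 30091 = 0.402.

0.402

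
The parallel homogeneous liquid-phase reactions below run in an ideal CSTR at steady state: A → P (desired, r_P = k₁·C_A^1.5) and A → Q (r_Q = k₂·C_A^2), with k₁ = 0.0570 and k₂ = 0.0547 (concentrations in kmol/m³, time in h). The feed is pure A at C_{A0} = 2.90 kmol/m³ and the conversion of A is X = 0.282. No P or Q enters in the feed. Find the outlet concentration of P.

Exit C_A = C_{A0}(1−X) = 2.90×0.718 = 2.082 kmol/m³.
In a CSTR the entire volume is at exit conditions, so r_P = 0.0570×2.082^1.5 = 0.1713 and r_Q = 0.0547×2.082^2 = 0.2372.
Fraction of consumed A going to P: r_P/(r_P+r_Q) = 0.4193.
C_P = 0.4193·C_{A0}·X = 0.4193×2.90×0.282 = 0.343 kmol/m³.

0.343 kmol/m³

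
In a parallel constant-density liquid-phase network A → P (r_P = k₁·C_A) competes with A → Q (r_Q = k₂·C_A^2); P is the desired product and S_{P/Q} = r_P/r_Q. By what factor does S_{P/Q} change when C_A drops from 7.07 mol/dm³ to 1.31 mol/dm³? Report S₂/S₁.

5.40

S_{P/Q} = (k₁/k₂)·C_A⁻¹, so S₂/S₁ = (C_{A,2}/C_{A,1})⁻¹.
= 7.07/1.31 = 5.40.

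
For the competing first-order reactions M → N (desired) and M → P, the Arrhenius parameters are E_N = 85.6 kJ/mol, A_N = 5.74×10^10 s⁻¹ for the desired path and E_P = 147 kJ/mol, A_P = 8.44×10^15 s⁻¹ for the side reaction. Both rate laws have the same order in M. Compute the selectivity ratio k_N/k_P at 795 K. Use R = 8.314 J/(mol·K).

0.0736

With equal orders, S_{N/P} = k_N/k_P = (A_N/A_P)·exp[(E_P−E_N)/(RT)].
(E_P−E_N)/(RT) = (147−85.6)×10³/(8.314×795) = 61400/6610 = 9.289.
k_N/k_P = (5.74×10^10/8.44×10^15)·exp(9.289) = 6.801×10^-6 × 10824 = 0.0736.
Since E_N < E_P, lowering the temperature improves selectivity toward N.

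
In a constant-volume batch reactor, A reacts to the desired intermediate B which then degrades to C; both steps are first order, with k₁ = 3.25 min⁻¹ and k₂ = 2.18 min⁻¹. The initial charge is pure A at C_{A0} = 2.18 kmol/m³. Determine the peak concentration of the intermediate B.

For a first-order series the maximum intermediate yield is C_{B,max}/C_{A0} = (k₁/k₂)^[k₂/(k₂−k₁)].
= (3.25/2.18)^(2.18/(2.18−3.25)) = (1.491)^(-2.037) = 0.4433.
C_{B,max} = 0.4433×2.18 = 0.966 kmol/m³.

0.966 kmol/m³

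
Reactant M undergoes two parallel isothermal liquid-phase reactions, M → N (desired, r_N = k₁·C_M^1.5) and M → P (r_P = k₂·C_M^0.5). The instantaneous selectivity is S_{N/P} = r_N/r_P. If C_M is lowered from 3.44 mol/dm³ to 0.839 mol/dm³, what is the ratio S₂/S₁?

S_{N/P} = (k₁/k₂)·C_M, so S₂/S₁ = (C_{M,2}/C_{M,1}).
= 0.839/3.44 = 0.244.

0.244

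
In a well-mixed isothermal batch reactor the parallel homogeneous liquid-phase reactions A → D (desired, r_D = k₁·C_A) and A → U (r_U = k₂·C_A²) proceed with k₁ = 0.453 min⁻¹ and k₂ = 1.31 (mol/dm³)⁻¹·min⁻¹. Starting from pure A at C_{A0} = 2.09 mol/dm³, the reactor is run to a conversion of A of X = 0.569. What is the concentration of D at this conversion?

0.232 mol/dm³

C_A = C_{A0}(1−X) = 0.9008 mol/dm³.
Along a PFR/batch, dC_D/dC_A = −r_D/(r_D+r_U) = −k₁/(k₁+k₂·C_A).
Integrating from C_{A0} to C_A: C_D = (0.453/1.31)·ln[(0.453+1.31·2.09)/(0.453+1.31·0.901)] = 0.3458·ln(3.191/1.633) = 0.2316 mol/dm³.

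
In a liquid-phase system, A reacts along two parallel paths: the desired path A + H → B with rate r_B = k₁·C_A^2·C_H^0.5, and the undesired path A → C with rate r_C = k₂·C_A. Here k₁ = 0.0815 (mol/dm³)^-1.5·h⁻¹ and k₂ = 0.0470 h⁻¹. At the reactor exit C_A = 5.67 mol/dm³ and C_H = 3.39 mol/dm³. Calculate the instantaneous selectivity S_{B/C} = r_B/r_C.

18.1

S_{B/C} = r_B/r_C = (k₁·C_A^2·C_H^0.5)/(k₂·C_A) = (k₁/k₂)·C_A·C_H^0.5.
= (0.0815×5.670^2×3.390^0.5) / (0.0470×5.670) = 4.824/0.2665 = 18.1.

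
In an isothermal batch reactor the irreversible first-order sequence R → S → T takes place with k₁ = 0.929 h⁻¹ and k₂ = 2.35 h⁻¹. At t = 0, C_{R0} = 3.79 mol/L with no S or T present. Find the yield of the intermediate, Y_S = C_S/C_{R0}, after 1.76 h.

0.117

The intermediate concentration in a first-order A→B→C sequence is C_S = k₁C_{R0}(e^(−k₁t) − e^(−k₂t))/(k₂−k₁).
e^(−k₁t) = e^(−0.929×1.76) = e^(−1.635) = 0.1949; e^(−k₂t) = e^(−4.136) = 0.01599.
C_S = 0.929×3.79/(2.35−0.929) × (0.1949−0.01599) = 2.478×0.1790 = 0.4434 mol/L.
Y_S = C_S/C_{R0} = 0.4434/3.79 = 0.117.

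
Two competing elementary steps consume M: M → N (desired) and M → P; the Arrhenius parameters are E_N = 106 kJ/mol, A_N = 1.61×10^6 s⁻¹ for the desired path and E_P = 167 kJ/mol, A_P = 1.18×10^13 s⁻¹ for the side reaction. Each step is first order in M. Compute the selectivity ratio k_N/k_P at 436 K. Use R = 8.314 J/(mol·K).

Since both paths have the same order in M, the concentration cancels and S_{N/P} = k_N/k_P = (A_N/A_P)·exp[(E_P−E_N)/(RT)].
(E_P−E_N)/(RT) = (167−106)×10³/(8.314×436) = 61000/3625 = 16.83.
k_N/k_P = (1.61×10^6/1.18×10^13)·exp(16.83) = 1.364×10^-7 × 2.034×10^7 = 2.78.

2.78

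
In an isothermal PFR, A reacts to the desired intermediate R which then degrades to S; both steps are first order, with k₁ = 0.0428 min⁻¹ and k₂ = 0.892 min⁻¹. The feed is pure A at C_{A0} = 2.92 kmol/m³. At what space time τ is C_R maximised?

3.58 min

For first-order series the maximum of C_R occurs at τ_opt = ln(k₂/k₁)/(k₂−k₁).
= ln(0.892/0.0428)/(0.892−0.0428) = ln(20.84)/0.8492 = 3.037/0.8492 = 3.58 min.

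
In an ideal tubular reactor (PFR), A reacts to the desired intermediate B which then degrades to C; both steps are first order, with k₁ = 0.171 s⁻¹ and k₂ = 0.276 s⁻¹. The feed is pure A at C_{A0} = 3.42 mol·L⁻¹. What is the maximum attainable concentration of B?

At the optimum, C_{B,max}/C_{A0} = (k₁/k₂)^[k₂/(k₂−k₁)].
= (0.171/0.276)^(0.276/(0.276−0.171)) = (0.6196)^(2.629) = 0.2841.
C_{B,max} = 0.2841×3.42 = 0.972 mol·L⁻¹.

0.972 mol·L⁻¹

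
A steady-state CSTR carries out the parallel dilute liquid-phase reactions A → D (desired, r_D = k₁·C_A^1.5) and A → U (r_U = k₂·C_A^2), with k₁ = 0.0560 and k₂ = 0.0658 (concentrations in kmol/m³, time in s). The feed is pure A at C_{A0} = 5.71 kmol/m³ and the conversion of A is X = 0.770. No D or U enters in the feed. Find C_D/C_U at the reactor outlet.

Exit C_A = C_{A0}(1−X) = 5.71×0.230 = 1.313 kmol/m³.
Rates in a CSTR are evaluated at the outlet concentration: r_D = 0.0560×1.313^1.5 = 0.08428, r_U = 0.0658×1.313^2 = 0.1135.
Overall selectivity = C_D/C_U = r_Dτ/(r_Uτ) = r_D/r_U = 0.743.

0.743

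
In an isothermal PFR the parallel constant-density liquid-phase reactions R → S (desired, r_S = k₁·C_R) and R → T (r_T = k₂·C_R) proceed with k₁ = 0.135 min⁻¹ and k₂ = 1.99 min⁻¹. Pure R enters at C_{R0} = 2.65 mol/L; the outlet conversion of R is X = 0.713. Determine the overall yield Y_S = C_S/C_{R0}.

0.0453

C_R = C_{R0}(1−X) = 0.7606 mol/L.
Both paths are first order in R, so the instantaneous fraction to S is constant: dC_S/d(−C_R) = k₁/(k₁+k₂) = 0.06353.
C_S = 0.06353·(C_{R0}−C_R) = 0.06353×1.889 = 0.120 mol/L.
Y_S = C_S/C_{R0} = 0.1200/2.65 = 0.0453.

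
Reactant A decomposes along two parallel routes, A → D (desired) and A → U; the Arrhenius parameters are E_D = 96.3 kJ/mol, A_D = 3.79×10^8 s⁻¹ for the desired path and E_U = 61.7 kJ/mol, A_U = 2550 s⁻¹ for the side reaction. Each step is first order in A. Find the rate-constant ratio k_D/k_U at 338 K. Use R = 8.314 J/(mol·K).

0.668

Since both paths have the same order in A, the concentration cancels and S_{D/U} = k_D/k_U = (A_D/A_U)·exp[(E_U−E_D)/(RT)].
(E_U−E_D)/(RT) = (61.7−96.3)×10³/(8.314×338) = -34600/2810 = -12.31.
k_D/k_U = (3.79×10^8/2550)·exp(-12.31) = 1.486×10^5 × 4.495×10^-6 = 0.668.
Since E_D > E_U, raising the temperature improves selectivity toward D.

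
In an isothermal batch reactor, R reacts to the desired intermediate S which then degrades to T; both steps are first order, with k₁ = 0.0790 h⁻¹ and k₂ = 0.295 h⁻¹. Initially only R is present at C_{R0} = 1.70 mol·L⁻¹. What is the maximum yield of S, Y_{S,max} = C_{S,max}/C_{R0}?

For a first-order series the maximum intermediate yield is C_{S,max}/C_{R0} = (k₁/k₂)^[k₂/(k₂−k₁)].
= (0.0790/0.295)^(0.295/(0.295−0.0790)) = (0.2678)^(1.366) = 0.1654.

0.165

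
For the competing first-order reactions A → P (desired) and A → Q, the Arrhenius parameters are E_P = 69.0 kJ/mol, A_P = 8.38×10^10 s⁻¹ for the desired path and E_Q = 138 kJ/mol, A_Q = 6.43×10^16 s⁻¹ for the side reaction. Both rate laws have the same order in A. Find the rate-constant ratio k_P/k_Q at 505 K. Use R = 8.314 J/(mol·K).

With equal orders, S_{P/Q} = k_P/k_Q = (A_P/A_Q)·exp[(E_Q−E_P)/(RT)].
(E_Q−E_P)/(RT) = (138−69.0)×10³/(8.314×505) = 69000/4199 = 16.43.
k_P/k_Q = (8.38×10^10/6.43×10^16)·exp(16.43) = 1.303×10^-6 × 1.372×10^7 = 17.9.
Since E_P < E_Q, lowering the temperature improves selectivity toward P.

17.9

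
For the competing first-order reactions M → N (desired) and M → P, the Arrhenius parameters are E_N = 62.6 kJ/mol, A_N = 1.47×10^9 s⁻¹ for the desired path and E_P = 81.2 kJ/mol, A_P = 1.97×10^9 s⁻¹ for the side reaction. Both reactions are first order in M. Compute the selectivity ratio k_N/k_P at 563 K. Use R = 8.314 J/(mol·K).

39.7

k_N/k_P = (A_N/A_P)·exp[−(E_N−E_P)/(RT)] = (A_N/A_P)·exp[(E_P−E_N)/(RT)].
(E_P−E_N)/(RT) = (81.2−62.6)×10³/(8.314×563) = 18600/4681 = 3.974.
k_N/k_P = (1.47×10^9/1.97×10^9)·exp(3.974) = 0.7462 × 53.18 = 39.7.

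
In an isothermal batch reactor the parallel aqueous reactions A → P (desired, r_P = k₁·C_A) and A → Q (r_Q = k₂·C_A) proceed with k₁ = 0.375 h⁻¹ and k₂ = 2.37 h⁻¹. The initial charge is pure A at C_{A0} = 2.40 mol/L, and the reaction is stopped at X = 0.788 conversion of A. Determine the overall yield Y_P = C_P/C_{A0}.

0.108

C_A = C_{A0}(1−X) = 0.5088 mol/L.
Both paths are first order in A, so the instantaneous fraction to P is constant: dC_P/d(−C_A) = k₁/(k₁+k₂) = 0.1366.
C_P = 0.1366·(C_{A0}−C_A) = 0.1366×1.891 = 0.258 mol/L.
Y_P = C_P/C_{A0} = 0.2584/2.40 = 0.108.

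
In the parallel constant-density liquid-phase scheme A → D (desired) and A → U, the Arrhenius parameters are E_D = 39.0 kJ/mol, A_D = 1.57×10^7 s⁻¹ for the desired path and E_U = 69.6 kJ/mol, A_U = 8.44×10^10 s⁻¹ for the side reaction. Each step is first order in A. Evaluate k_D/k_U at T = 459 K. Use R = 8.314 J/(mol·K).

Since both paths have the same order in A, the concentration cancels and S_{D/U} = k_D/k_U = (A_D/A_U)·exp[(E_U−E_D)/(RT)].
(E_U−E_D)/(RT) = (69.6−39.0)×10³/(8.314×459) = 30600/3816 = 8.019.
k_D/k_U = (1.57×10^7/8.44×10^10)·exp(8.019) = 1.860×10^-4 × 3037 = 0.565.
Since E_D < E_U, lowering the temperature improves selectivity toward D.

0.565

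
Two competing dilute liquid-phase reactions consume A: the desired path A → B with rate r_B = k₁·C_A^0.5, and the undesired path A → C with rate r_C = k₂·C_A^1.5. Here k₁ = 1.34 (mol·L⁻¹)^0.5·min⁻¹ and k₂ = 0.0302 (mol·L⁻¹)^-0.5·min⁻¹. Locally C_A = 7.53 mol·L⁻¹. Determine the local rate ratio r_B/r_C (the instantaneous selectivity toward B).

S_{B/C} = r_B/r_C = (k₁·C_A^0.5)/(k₂·C_A^1.5) = (k₁/k₂)·C_A⁻¹.
= (1.34×7.530^0.5) / (0.0302×7.530^1.5) = 3.677/0.6240 = 5.89.

5.89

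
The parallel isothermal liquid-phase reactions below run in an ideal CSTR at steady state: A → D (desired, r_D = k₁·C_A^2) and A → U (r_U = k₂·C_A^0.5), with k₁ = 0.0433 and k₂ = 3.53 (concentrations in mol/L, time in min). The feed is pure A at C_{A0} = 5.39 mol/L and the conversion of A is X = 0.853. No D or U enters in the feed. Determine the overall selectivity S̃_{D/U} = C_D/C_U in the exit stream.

Exit C_A = C_{A0}(1−X) = 5.39×0.147 = 0.7923 mol/L.
In a CSTR the entire volume is at exit conditions, so r_D = 0.0433×0.7923^2 = 0.02718 and r_U = 3.53×0.7923^0.5 = 3.142.
Overall selectivity = C_D/C_U = r_Dτ/(r_Uτ) = r_D/r_U = 0.00865.

0.00865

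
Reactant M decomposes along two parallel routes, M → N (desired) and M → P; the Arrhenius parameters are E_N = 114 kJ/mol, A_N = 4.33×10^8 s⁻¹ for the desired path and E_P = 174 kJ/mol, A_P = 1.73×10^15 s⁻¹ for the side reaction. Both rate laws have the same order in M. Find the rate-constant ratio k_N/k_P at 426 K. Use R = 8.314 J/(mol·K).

Since both paths have the same order in M, the concentration cancels and S_{N/P} = k_N/k_P = (A_N/A_P)·exp[(E_P−E_N)/(RT)].
(E_P−E_N)/(RT) = (174−114)×10³/(8.314×426) = 60000/3542 = 16.94.
k_N/k_P = (4.33×10^8/1.73×10^15)·exp(16.94) = 2.503×10^-7 × 2.276×10^7 = 5.70.
Since E_N < E_P, lowering the temperature improves selectivity toward N.

5.70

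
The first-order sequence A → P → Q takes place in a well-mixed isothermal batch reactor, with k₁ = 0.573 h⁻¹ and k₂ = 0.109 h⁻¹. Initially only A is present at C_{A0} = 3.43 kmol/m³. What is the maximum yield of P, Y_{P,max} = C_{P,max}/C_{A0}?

0.677

For a first-order series the maximum intermediate yield is C_{P,max}/C_{A0} = (k₁/k₂)^[k₂/(k₂−k₁)].
= (0.573/0.109)^(0.109/(0.109−0.573)) = (5.257)^(-0.2349) = 0.6772.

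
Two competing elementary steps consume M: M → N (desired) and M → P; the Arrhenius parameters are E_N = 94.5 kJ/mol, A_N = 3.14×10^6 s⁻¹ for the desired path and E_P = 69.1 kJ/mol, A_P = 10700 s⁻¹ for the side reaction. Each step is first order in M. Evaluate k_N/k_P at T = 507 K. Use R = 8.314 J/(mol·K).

0.709

With equal orders, S_{N/P} = k_N/k_P = (A_N/A_P)·exp[(E_P−E_N)/(RT)].
(E_P−E_N)/(RT) = (69.1−94.5)×10³/(8.314×507) = -25400/4215 = -6.026.
k_N/k_P = (3.14×10^6/10700)·exp(-6.026) = 293.5 × 0.002416 = 0.709.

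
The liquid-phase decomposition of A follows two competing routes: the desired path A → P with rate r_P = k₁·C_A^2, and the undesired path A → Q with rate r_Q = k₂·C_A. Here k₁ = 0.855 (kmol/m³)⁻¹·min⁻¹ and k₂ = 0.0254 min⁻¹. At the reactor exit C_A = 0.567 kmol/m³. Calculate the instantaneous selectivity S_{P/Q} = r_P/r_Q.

S_{P/Q} = r_P/r_Q = (k₁·C_A^2)/(k₂·C_A) = (k₁/k₂)·C_A.
= (0.855×0.5670^2) / (0.0254×0.5670) = 0.2749/0.01440 = 19.1.

19.1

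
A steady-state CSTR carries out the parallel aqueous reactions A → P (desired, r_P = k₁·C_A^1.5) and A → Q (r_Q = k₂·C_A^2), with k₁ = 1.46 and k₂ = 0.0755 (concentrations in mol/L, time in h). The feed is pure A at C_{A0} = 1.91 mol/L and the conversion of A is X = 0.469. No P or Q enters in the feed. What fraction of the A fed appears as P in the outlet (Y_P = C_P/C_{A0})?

Exit C_A = C_{A0}(1−X) = 1.91×0.531 = 1.014 mol/L.
A CSTR operates uniformly at the exit composition, giving r_P = 1.491 and r_Q = 0.07766 (each k·C_A^n at C_A = 1.014).
Fraction of consumed A going to P: r_P/(r_P+r_Q) = 0.9505.
C_P = 0.9505·C_{A0}·X = 0.9505×1.91×0.469 = 0.851 mol/L; Y_P = C_P/C_{A0} = 0.446.

0.446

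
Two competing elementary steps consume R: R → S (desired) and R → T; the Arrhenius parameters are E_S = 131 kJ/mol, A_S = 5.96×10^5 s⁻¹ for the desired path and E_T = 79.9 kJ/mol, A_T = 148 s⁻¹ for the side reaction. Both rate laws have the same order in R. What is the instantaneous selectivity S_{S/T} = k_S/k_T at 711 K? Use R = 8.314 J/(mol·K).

0.709

k_S/k_T = (A_S/A_T)·exp[−(E_S−E_T)/(RT)] = (A_S/A_T)·exp[(E_T−E_S)/(RT)].
(E_T−E_S)/(RT) = (79.9−131)×10³/(8.314×711) = -51100/5911 = -8.645.
k_S/k_T = (5.96×10^5/148)·exp(-8.645) = 4027 × 1.761×10^-4 = 0.709.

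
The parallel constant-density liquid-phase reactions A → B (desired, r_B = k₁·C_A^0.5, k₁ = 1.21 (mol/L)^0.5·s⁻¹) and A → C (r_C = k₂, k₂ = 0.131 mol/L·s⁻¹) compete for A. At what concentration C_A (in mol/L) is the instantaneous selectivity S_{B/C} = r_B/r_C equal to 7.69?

0.693 mol/L

S_{B/C} = (k₁/k₂)·C_A^0.5 ⇒ C_A = (S·k₂/k₁)^(2).
= (7.69×0.131/1.21)^(2) = (0.8326)^(2) = 0.693 mol/L.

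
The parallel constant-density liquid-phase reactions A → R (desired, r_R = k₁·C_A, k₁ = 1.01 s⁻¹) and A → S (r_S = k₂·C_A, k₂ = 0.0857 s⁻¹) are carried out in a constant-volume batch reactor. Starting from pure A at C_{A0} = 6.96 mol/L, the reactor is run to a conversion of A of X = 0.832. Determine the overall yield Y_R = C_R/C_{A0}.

0.767

C_A = C_{A0}(1−X) = 1.169 mol/L.
Both paths are first order in A, so the instantaneous fraction to R is constant: dC_R/d(−C_A) = k₁/(k₁+k₂) = 0.9218.
C_R = 0.9218·(C_{A0}−C_A) = 0.9218×5.791 = 5.34 mol/L.
Y_R = C_R/C_{A0} = 5.338/6.96 = 0.767.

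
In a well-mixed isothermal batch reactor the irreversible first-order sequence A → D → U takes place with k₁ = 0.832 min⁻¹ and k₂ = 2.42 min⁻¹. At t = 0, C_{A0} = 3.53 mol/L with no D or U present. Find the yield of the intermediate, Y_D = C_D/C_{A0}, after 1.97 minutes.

0.0973

For first-order series with pure A initially, C_D(t) = k₁C_{A0}/(k₂−k₁)·(e^(−k₁t) − e^(−k₂t)).
e^(−k₁t) = e^(−0.832×1.97) = e^(−1.639) = 0.1942; e^(−k₂t) = e^(−4.767) = 0.008502.
C_D = 0.832×3.53/(2.42−0.832) × (0.1942−0.008502) = 1.849×0.1857 = 0.3434 mol/L.
Y_D = C_D/C_{A0} = 0.3434/3.53 = 0.0973.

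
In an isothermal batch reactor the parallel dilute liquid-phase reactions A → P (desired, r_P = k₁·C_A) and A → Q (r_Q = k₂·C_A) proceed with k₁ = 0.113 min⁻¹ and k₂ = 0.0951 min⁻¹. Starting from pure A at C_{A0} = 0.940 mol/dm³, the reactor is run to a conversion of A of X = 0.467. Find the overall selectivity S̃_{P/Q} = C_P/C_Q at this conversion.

1.19

C_A = C_{A0}(1−X) = 0.5010 mol/dm³.
Both paths are first order in A, so the instantaneous fraction to P is constant: dC_P/d(−C_A) = k₁/(k₁+k₂) = 0.5430.
C_P = 0.5430·(C_{A0}−C_A) = 0.5430×0.4390 = 0.238 mol/dm³.
C_Q = (C_{A0}−C_A)−C_P = 0.2006 mol/dm³; S̃_{P/Q} = 0.2384/0.2006 = 1.19.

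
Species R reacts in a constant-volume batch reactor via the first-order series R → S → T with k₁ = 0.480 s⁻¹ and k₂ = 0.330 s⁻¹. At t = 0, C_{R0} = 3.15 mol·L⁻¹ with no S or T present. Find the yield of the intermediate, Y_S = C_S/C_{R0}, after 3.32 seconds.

0.420

For first-order series with pure R initially, C_S(t) = k₁C_{R0}/(k₂−k₁)·(e^(−k₁t) − e^(−k₂t)).
e^(−k₁t) = e^(−0.480×3.32) = e^(−1.594) = 0.2032; e^(−k₂t) = e^(−1.096) = 0.3343.
C_S = 0.480×3.15/(0.330−0.480) × (0.2032−0.3343) = (-10.08)×(-0.1311) = 1.322 mol·L⁻¹.
Y_S = C_S/C_{R0} = 1.322/3.15 = 0.420.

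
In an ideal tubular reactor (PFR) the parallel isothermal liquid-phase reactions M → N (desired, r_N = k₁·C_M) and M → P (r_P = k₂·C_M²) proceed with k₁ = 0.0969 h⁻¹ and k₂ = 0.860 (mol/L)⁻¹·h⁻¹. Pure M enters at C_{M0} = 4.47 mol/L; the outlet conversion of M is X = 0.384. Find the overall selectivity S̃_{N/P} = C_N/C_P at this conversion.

C_M = C_{M0}(1−X) = 2.754 mol/L.
Along a PFR/batch, dC_N/dC_M = −r_N/(r_N+r_P) = −k₁/(k₁+k₂·C_M).
Integrating from C_{M0} to C_M: C_N = (0.0969/0.860)·ln[(0.0969+0.860·4.47)/(0.0969+0.860·2.75)] = 0.1127·ln(3.941/2.465) = 0.05288 mol/L.
C_P = (C_{M0}−C_M)−C_N = 1.664 mol/L; S̃_{N/P} = 0.05288/1.664 = 0.0318.

0.0318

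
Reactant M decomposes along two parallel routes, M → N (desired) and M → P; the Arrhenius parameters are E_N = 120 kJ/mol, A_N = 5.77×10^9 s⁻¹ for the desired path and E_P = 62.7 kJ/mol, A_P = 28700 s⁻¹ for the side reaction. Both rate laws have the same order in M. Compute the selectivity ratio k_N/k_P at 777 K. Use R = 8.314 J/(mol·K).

k_N/k_P = (A_N/A_P)·exp[−(E_N−E_P)/(RT)] = (A_N/A_P)·exp[(E_P−E_N)/(RT)].
(E_P−E_N)/(RT) = (62.7−120)×10³/(8.314×777) = -57300/6460 = -8.870.
k_N/k_P = (5.77×10^9/28700)·exp(-8.870) = 2.010×10^5 × 1.405×10^-4 = 28.3.
Since E_N > E_P, raising the temperature improves selectivity toward N.

28.3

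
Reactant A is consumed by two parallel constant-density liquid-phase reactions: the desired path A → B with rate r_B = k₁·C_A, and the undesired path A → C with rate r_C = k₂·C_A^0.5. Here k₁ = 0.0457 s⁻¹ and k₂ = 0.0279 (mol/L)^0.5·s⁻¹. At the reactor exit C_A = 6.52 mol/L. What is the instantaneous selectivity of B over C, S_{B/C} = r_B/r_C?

S_{B/C} = r_B/r_C = (k₁·C_A)/(k₂·C_A^0.5) = (k₁/k₂)·C_A^0.5.
= (0.0457×6.520) / (0.0279×6.520^0.5) = 0.2980/0.07124 = 4.18.

4.18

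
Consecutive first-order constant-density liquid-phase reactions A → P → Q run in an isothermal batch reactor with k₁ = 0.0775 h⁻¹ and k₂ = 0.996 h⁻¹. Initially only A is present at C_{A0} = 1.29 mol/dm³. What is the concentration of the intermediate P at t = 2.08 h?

0.0789 mol/dm³

The intermediate concentration in a first-order A→B→C sequence is C_P = k₁C_{A0}(e^(−k₁t) − e^(−k₂t))/(k₂−k₁).
e^(−k₁t) = e^(−0.0775×2.08) = e^(−0.1612) = 0.8511; e^(−k₂t) = e^(−2.072) = 0.1260.
C_P = 0.0775×1.29/(0.996−0.0775) × (0.8511−0.1260) = 0.1088×0.7251 = 0.07893 mol/dm³.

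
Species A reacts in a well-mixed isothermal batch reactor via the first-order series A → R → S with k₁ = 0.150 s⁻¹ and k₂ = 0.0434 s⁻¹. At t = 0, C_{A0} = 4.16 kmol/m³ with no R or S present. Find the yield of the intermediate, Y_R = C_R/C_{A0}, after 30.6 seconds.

The intermediate concentration in a first-order A→B→C sequence is C_R = k₁C_{A0}(e^(−k₁t) − e^(−k₂t))/(k₂−k₁).
e^(−k₁t) = e^(−0.150×30.6) = e^(−4.590) = 0.01015; e^(−k₂t) = e^(−1.328) = 0.2650.
C_R = 0.150×4.16/(0.0434−0.150) × (0.01015−0.2650) = (-5.854)×(-0.2548) = 1.492 kmol/m³.
Y_R = C_R/C_{A0} = 1.492/4.16 = 0.359.

0.359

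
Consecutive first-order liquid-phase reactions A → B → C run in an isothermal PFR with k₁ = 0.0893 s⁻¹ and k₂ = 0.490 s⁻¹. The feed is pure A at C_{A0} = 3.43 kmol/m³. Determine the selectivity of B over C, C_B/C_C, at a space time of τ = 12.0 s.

The intermediate concentration in a first-order A→B→C sequence is C_B = k₁C_{A0}(e^(−k₁τ) − e^(−k₂τ))/(k₂−k₁).
e^(−k₁τ) = e^(−0.0893×12.0) = e^(−1.072) = 0.3425; e^(−k₂τ) = e^(−5.880) = 0.002795.
C_B = 0.0893×3.43/(0.490−0.0893) × (0.3425−0.002795) = 0.7644×0.3397 = 0.2596 kmol/m³.
C_A = C_{A0}e^(−k₁τ) = 1.175 kmol/m³, so C_C = C_{A0}−C_A−C_B = 1.996 kmol/m³; C_B/C_C = 0.130.

0.130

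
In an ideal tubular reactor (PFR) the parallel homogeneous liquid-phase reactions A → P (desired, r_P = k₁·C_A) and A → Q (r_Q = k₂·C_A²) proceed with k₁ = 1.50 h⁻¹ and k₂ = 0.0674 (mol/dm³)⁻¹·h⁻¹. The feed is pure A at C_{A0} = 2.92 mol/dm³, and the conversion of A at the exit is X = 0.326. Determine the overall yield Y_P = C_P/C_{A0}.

0.294

C_A = C_{A0}(1−X) = 1.968 mol/dm³.
Along a PFR/batch, dC_P/dC_A = −r_P/(r_P+r_Q) = −k₁/(k₁+k₂·C_A).
Integrating from C_{A0} to C_A: C_P = (1.50/0.0674)·ln[(1.50+0.0674·2.92)/(1.50+0.0674·1.97)] = 22.26·ln(1.697/1.633) = 0.8578 mol/dm³.
Y_P = C_P/C_{A0} = 0.8578/2.92 = 0.294.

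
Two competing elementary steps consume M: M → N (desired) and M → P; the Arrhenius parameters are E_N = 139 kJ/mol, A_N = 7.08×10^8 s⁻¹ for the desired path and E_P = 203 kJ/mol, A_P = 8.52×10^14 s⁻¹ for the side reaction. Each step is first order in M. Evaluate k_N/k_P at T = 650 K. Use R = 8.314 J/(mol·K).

0.116

k_N/k_P = (A_N/A_P)·exp[−(E_N−E_P)/(RT)] = (A_N/A_P)·exp[(E_P−E_N)/(RT)].
(E_P−E_N)/(RT) = (203−139)×10³/(8.314×650) = 64000/5404 = 11.84.
k_N/k_P = (7.08×10^8/8.52×10^14)·exp(11.84) = 8.310×10^-7 × 1.391×10^5 = 0.116.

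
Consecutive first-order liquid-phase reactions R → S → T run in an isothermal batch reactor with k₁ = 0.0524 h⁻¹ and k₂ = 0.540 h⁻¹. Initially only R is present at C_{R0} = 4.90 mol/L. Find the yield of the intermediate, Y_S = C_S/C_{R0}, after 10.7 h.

0.0610

For first-order series with pure R initially, C_S(t) = k₁C_{R0}/(k₂−k₁)·(e^(−k₁t) − e^(−k₂t)).
e^(−k₁t) = e^(−0.0524×10.7) = e^(−0.5607) = 0.5708; e^(−k₂t) = e^(−5.778) = 0.003095.
C_S = 0.0524×4.90/(0.540−0.0524) × (0.5708−0.003095) = 0.5266×0.5677 = 0.2990 mol/L.
Y_S = C_S/C_{R0} = 0.2990/4.90 = 0.0610.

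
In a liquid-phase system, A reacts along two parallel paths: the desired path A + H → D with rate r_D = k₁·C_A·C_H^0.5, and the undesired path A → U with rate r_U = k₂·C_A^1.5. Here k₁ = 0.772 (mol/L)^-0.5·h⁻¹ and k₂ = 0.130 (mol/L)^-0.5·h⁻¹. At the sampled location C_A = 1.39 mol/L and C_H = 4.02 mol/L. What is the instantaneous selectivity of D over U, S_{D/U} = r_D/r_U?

S_{D/U} = r_D/r_U = (k₁·C_A·C_H^0.5)/(k₂·C_A^1.5) = (k₁/k₂)·C_A^-0.5·C_H^0.5.
= (0.772×1.390×4.020^0.5) / (0.130×1.390^1.5) = 2.152/0.2130 = 10.1.
The undesired path is higher order in A, so low C_A (CSTR or dilute feed) favours D.

10.1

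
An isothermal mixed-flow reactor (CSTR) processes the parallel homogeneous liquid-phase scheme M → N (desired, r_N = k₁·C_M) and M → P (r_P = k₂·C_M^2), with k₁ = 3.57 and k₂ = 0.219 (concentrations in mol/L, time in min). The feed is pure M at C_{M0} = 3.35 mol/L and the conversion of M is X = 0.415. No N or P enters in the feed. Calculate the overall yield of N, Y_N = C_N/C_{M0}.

Exit C_M = C_{M0}(1−X) = 3.35×0.585 = 1.960 mol/L.
In a CSTR the entire volume is at exit conditions, so r_N = 3.57×1.960 = 6.996 and r_P = 0.219×1.960^2 = 0.8411.
Fraction of consumed M going to N: r_N/(r_N+r_P) = 0.8927.
C_N = 0.8927·C_{M0}·X = 0.8927×3.35×0.415 = 1.24 mol/L; Y_N = C_N/C_{M0} = 0.370.

0.370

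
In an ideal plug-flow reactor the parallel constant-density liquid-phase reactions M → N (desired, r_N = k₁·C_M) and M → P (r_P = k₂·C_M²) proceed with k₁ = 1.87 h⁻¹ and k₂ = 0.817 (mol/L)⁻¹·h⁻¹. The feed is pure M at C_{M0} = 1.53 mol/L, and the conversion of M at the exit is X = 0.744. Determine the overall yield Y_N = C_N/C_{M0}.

0.529

C_M = C_{M0}(1−X) = 0.3917 mol/L.
Along a PFR/batch, dC_N/dC_M = −r_N/(r_N+r_P) = −k₁/(k₁+k₂·C_M).
Integrating from C_{M0} to C_M: C_N = (1.87/0.817)·ln[(1.87+0.817·1.53)/(1.87+0.817·0.392)] = 2.289·ln(3.120/2.190) = 0.8101 mol/L.
Y_N = C_N/C_{M0} = 0.8101/1.53 = 0.529.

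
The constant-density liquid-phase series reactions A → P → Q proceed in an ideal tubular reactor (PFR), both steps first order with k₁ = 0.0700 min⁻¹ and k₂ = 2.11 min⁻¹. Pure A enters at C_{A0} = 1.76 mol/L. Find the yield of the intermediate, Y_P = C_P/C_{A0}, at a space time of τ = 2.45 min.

0.0287

For first-order series with pure A initially, C_P(τ) = k₁C_{A0}/(k₂−k₁)·(e^(−k₁τ) − e^(−k₂τ)).
e^(−k₁τ) = e^(−0.0700×2.45) = e^(−0.1715) = 0.8424; e^(−k₂τ) = e^(−5.170) = 0.005687.
C_P = 0.0700×1.76/(2.11−0.0700) × (0.8424−0.005687) = 0.06039×0.8367 = 0.05053 mol/L.
Y_P = C_P/C_{A0} = 0.05053/1.76 = 0.0287.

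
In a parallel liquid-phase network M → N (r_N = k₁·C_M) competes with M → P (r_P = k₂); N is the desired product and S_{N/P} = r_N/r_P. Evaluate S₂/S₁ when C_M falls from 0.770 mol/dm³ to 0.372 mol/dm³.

0.483

S_{N/P} = (k₁/k₂)·C_M, so S₂/S₁ = (C_{M,2}/C_{M,1}).
= 0.372/0.770 = 0.483.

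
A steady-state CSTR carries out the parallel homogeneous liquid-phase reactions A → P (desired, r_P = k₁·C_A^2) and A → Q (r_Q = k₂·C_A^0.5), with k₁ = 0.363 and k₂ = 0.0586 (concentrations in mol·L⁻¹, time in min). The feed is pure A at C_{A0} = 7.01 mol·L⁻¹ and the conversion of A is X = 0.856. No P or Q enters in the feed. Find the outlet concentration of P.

5.18 mol·L⁻¹

Exit C_A = C_{A0}(1−X) = 7.01×0.144 = 1.009 mol·L⁻¹.
In a CSTR the entire volume is at exit conditions, so r_P = 0.363×1.009^2 = 0.3699 and r_Q = 0.0586×1.009^0.5 = 0.05888.
Fraction of consumed A going to P: r_P/(r_P+r_Q) = 0.8627.
C_P = 0.8627·C_{A0}·X = 0.8627×7.01×0.856 = 5.18 mol·L⁻¹.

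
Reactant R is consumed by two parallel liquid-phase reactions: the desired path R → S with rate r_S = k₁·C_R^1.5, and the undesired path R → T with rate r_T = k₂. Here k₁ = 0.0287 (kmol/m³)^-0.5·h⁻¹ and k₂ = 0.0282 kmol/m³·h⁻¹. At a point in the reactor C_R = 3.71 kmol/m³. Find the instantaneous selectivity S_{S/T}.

S_{S/T} = r_S/r_T = (k₁·C_R^1.5)/(k₂) = (k₁/k₂)·C_R^1.5.
= (0.0287×3.710^1.5) / (0.0282) = 0.2051/0.02820 = 7.27.
Since the desired path is higher order in R, keeping C_R high (PFR or concentrated feed) favours S.

7.27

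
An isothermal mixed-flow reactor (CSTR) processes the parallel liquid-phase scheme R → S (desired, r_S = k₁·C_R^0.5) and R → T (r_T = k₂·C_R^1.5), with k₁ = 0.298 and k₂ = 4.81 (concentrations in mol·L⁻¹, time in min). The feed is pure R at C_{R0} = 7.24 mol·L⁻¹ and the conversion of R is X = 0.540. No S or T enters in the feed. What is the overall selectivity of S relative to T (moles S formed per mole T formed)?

Exit C_R = C_{R0}(1−X) = 7.24×0.460 = 3.330 mol·L⁻¹.
A CSTR operates uniformly at the exit composition, giving r_S = 0.5438 and r_T = 29.23 (each k·C_R^n at C_R = 3.330).
Overall selectivity = C_S/C_T = r_Sτ/(r_Tτ) = r_S/r_T = 0.0186.

0.0186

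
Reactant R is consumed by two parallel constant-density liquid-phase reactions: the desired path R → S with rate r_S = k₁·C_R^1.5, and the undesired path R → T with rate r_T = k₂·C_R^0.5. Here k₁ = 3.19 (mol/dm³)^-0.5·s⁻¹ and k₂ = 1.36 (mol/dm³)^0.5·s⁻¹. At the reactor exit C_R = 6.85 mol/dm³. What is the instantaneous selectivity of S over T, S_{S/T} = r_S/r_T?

S_{S/T} = r_S/r_T = (k₁·C_R^1.5)/(k₂·C_R^0.5) = (k₁/k₂)·C_R.
= (3.19×6.850^1.5) / (1.36×6.850^0.5) = 57.19/3.559 = 16.1.

16.1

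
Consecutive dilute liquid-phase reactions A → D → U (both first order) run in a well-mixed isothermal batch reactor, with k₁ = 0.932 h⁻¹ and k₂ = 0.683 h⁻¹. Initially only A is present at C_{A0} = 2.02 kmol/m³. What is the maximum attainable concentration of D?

At the optimum, C_{D,max}/C_{A0} = (k₁/k₂)^[k₂/(k₂−k₁)].
= (0.932/0.683)^(0.683/(0.683−0.932)) = (1.365)^(-2.743) = 0.4263.
C_{D,max} = 0.4263×2.02 = 0.861 kmol/m³.

0.861 kmol/m³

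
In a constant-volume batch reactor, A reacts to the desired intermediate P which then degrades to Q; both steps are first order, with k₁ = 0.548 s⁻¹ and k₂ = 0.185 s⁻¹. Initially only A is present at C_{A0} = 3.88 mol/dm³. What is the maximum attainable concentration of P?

At the optimum, C_{P,max}/C_{A0} = (k₁/k₂)^[k₂/(k₂−k₁)].
= (0.548/0.185)^(0.185/(0.185−0.548)) = (2.962)^(-0.5096) = 0.5750.
C_{P,max} = 0.5750×3.88 = 2.23 mol/dm³.

2.23 mol/dm³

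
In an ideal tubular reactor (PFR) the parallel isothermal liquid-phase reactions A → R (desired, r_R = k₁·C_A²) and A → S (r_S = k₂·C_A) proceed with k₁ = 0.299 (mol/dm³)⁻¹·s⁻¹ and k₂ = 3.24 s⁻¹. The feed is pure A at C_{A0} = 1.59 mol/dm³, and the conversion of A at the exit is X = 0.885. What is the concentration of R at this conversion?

C_A = C_{A0}(1−X) = 0.1828 mol/dm³.
Along a PFR/batch, dC_S/dC_A = −r_S/(r_R+r_S) = −k₂/(k₂+k₁·C_A).
Integrating from C_{A0} to C_A: C_S = (3.24/0.299)·ln[(3.24+0.299·1.59)/(3.24+0.299·0.183)] = 10.84·ln(3.715/3.295) = 1.302 mol/dm³.
Then C_R = (C_{A0}−C_A) − C_S = 1.407 − 1.302 = 0.1048 mol/dm³.

0.105 mol/dm³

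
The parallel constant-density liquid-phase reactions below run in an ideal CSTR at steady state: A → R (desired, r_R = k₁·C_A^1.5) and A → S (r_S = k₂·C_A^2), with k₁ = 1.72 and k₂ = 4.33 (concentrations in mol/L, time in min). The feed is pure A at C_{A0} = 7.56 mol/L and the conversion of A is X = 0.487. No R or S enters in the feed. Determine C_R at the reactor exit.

Exit C_A = C_{A0}(1−X) = 7.56×0.513 = 3.878 mol/L.
In a CSTR the entire volume is at exit conditions, so r_R = 1.72×3.878^1.5 = 13.14 and r_S = 4.33×3.878^2 = 65.13.
Fraction of consumed A going to R: r_R/(r_R+r_S) = 0.1679.
C_R = 0.1679·C_{A0}·X = 0.1679×7.56×0.487 = 0.618 mol/L.

0.618 mol/L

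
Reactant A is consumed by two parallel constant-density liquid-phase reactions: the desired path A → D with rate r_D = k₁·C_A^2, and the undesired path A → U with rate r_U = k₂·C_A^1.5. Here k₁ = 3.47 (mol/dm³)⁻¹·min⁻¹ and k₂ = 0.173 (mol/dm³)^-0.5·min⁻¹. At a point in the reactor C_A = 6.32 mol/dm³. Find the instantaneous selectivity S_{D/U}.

S_{D/U} = r_D/r_U = (k₁·C_A^2)/(k₂·C_A^1.5) = (k₁/k₂)·C_A^0.5.
= (3.47×6.320^2) / (0.173×6.320^1.5) = 138.6/2.749 = 50.4.
Since the desired path is higher order in A, keeping C_A high (PFR or concentrated feed) favours D.

50.4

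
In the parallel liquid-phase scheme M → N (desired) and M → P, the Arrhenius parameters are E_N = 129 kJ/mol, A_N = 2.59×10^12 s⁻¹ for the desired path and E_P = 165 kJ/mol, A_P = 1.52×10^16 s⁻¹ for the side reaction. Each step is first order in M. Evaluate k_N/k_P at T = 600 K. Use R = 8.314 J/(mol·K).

With equal orders, S_{N/P} = k_N/k_P = (A_N/A_P)·exp[(E_P−E_N)/(RT)].
(E_P−E_N)/(RT) = (165−129)×10³/(8.314×600) = 36000/4988 = 7.217.
k_N/k_P = (2.59×10^12/1.52×10^16)·exp(7.217) = 1.704×10^-4 × 1362 = 0.232.
Since E_N < E_P, lowering the temperature improves selectivity toward N.

0.232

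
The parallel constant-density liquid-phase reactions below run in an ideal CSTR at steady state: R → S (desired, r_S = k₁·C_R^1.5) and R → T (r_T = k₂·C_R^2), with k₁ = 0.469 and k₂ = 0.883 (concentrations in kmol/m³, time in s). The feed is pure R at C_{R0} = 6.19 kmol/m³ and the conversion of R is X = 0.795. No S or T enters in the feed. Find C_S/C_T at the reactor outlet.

0.472

Exit C_R = C_{R0}(1−X) = 6.19×0.205 = 1.269 kmol/m³.
A CSTR operates uniformly at the exit composition, giving r_S = 0.6704 and r_T = 1.422 (each k·C_R^n at C_R = 1.269).
Overall selectivity = C_S/C_T = r_Sτ/(r_Tτ) = r_S/r_T = 0.472.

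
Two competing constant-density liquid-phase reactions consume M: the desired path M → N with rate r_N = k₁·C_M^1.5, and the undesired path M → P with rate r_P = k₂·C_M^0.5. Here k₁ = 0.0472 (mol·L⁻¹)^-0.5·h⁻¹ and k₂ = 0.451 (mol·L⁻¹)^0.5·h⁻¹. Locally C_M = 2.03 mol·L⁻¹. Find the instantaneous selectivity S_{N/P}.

0.212

S_{N/P} = r_N/r_P = (k₁·C_M^1.5)/(k₂·C_M^0.5) = (k₁/k₂)·C_M.
= (0.0472×2.030^1.5) / (0.451×2.030^0.5) = 0.1365/0.6426 = 0.212.
Since the desired path is higher order in M, keeping C_M high (PFR or concentrated feed) favours N.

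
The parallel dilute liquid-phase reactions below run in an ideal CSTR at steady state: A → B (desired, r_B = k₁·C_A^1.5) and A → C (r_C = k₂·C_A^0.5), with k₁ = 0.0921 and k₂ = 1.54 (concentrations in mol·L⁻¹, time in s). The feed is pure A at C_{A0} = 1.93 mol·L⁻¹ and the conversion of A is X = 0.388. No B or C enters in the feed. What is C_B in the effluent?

Exit C_A = C_{A0}(1−X) = 1.93×0.612 = 1.181 mol·L⁻¹.
Rates in a CSTR are evaluated at the outlet concentration: r_B = 0.0921×1.181^1.5 = 0.1182, r_C = 1.54×1.181^0.5 = 1.674.
Fraction of consumed A going to B: r_B/(r_B+r_C) = 0.06598.
C_B = 0.06598·C_{A0}·X = 0.06598×1.93×0.388 = 0.0494 mol·L⁻¹.

0.0494 mol·L⁻¹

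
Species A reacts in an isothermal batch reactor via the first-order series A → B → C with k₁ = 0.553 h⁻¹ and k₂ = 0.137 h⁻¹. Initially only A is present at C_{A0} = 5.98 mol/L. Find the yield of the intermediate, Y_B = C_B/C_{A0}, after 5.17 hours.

For first-order series with pure A initially, C_B(t) = k₁C_{A0}/(k₂−k₁)·(e^(−k₁t) − e^(−k₂t)).
e^(−k₁t) = e^(−0.553×5.17) = e^(−2.859) = 0.05733; e^(−k₂t) = e^(−0.7083) = 0.4925.
C_B = 0.553×5.98/(0.137−0.553) × (0.05733−0.4925) = (-7.949)×(-0.4352) = 3.459 mol/L.
Y_B = C_B/C_{A0} = 3.459/5.98 = 0.578.

0.578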